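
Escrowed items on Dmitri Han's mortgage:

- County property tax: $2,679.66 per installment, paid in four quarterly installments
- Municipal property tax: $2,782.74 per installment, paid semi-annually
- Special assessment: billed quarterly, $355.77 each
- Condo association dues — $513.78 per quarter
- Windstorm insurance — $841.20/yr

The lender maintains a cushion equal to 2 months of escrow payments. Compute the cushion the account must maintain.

$3,433.92

County property tax — $2,679.66 × 4 = $10,718.64 annually
Municipal property tax — $2,782.74 × 2 = $5,565.48 annually
Special assessment — $355.77 × 4 = $1,423.08 annually
Condo association dues — $513.78 × 4 = $2,055.12 annually
Windstorm insurance — $841.20 annually
Annual escrow total = $20,603.52
Per month = $20,603.52 ÷ 12 = $1,716.96
Reserve = 2 × $1,716.96 = $3,433.92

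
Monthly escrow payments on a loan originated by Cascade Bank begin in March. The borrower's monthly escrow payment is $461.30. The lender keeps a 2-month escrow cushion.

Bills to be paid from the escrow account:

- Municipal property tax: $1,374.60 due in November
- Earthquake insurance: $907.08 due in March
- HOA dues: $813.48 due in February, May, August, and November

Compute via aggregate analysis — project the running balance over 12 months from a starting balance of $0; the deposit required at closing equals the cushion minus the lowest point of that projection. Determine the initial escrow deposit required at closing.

Cushion = 2 × $461.30 = $922.60
Trial balance (start $0, +$461.30 each month, − disbursements):
  Mar: +$461.30 − $907.08 → -$445.78
  Apr: +$461.30 → $15.52
  May: +$461.30 − $813.48 → -$336.66
  Jun: +$461.30 → $124.64
  Jul: +$461.30 → $585.94
  Aug: +$461.30 − $813.48 → $233.76
  Sep: +$461.30 → $695.06
  Oct: +$461.30 → $1,156.36
  Nov: +$461.30 − $2,188.08 → -$570.42
  Dec: +$461.30 → -$109.12
  Jan: +$461.30 → $352.18
  Feb: +$461.30 − $813.48 → $0.00
Lowest trial balance = -$570.42 (Nov)
Initial deposit = cushion − low point = $922.60 − (-$570.42) = $1,493.02

$1,493.02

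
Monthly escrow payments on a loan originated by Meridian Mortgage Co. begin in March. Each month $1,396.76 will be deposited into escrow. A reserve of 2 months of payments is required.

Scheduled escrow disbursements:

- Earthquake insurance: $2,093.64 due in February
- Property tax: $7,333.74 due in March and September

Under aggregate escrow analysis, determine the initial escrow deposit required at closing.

$8,730.50

Cushion = 2 × $1,396.76 = $2,793.52
Trial balance (start $0, +$1,396.76 each month, − disbursements):
  Mar: +$1,396.76 − $7,333.74 → -$5,936.98
  Apr: +$1,396.76 → -$4,540.22
  May: +$1,396.76 → -$3,143.46
  Jun: +$1,396.76 → -$1,746.70
  Jul: +$1,396.76 → -$349.94
  Aug: +$1,396.76 → $1,046.82
  Sep: +$1,396.76 − $7,333.74 → -$4,890.16
  Oct: +$1,396.76 → -$3,493.40
  Nov: +$1,396.76 → -$2,096.64
  Dec: +$1,396.76 → -$699.88
  Jan: +$1,396.76 → $696.88
  Feb: +$1,396.76 − $2,093.64 → $0.00
Lowest trial balance = -$5,936.98 (Mar)
Initial deposit = cushion − low point = $2,793.52 − (-$5,936.98) = $8,730.50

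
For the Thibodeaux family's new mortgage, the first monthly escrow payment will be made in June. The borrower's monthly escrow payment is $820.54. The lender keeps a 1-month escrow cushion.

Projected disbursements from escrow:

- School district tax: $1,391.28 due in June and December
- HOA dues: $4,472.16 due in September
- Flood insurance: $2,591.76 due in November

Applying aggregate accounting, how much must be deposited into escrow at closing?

Cushion = 1 × $820.54 = $820.54
Trial balance (start $0, +$820.54 each month, − disbursements):
  Jun: +$820.54 − $1,391.28 → -$570.74
  Jul: +$820.54 → $249.80
  Aug: +$820.54 → $1,070.34
  Sep: +$820.54 − $4,472.16 → -$2,581.28
  Oct: +$820.54 → -$1,760.74
  Nov: +$820.54 − $2,591.76 → -$3,531.96
  Dec: +$820.54 − $1,391.28 → -$4,102.70
  Jan: +$820.54 → -$3,282.16
  Feb: +$820.54 → -$2,461.62
  Mar: +$820.54 → -$1,641.08
  Apr: +$820.54 → -$820.54
  May: +$820.54 → $0.00
Lowest trial balance = -$4,102.70 (Dec)
Initial deposit = cushion − low point = $820.54 − (-$4,102.70) = $4,923.24

$4,923.24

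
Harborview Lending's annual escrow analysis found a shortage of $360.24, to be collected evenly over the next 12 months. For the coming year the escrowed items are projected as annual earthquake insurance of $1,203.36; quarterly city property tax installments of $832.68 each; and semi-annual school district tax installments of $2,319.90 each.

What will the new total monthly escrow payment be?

Earthquake insurance = $1,203.36/yr
City property tax = $832.68 × 4 = $3,330.72/yr
School district tax = $2,319.90 × 2 = $4,639.80/yr
Total per year = $1,203.36 + $3,330.72 + $4,639.80 = $9,173.88
Monthly = $9,173.88 ÷ 12 = $764.49
Shortage spread = $360.24 / 12 = $30.02/mo
New monthly escrow = $764.49 + $30.02 = $794.51

$794.51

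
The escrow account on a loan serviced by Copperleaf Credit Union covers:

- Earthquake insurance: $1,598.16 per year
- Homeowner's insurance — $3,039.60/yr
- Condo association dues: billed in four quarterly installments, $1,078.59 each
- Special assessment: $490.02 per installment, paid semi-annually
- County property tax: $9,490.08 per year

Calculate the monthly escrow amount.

Earthquake insurance — $1,598.16/yr
Homeowner's insurance — $3,039.60/yr
Condo association dues — $1,078.59 × 4 = $4,314.36/yr
Special assessment — $490.02 × 2 = $980.04/yr
County property tax — $9,490.08/yr
Total per year = $1,598.16 + $3,039.60 + $4,314.36 + $980.04 + $9,490.08 = $19,422.24
Monthly = $19,422.24 / 12 = $1,618.52

$1,618.52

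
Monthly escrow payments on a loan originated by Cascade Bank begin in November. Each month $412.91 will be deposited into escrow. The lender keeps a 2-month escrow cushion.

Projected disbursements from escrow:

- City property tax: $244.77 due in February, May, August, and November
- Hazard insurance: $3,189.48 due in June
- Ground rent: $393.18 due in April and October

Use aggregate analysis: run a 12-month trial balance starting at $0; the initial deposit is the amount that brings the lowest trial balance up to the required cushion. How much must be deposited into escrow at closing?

Cushion = 2 × $412.91 = $825.82
Trial balance (start $0, +$412.91 each month, − disbursements):
  Nov: +$412.91 − $244.77 → $168.14
  Dec: +$412.91 → $581.05
  Jan: +$412.91 → $993.96
  Feb: +$412.91 − $244.77 → $1,162.10
  Mar: +$412.91 → $1,575.01
  Apr: +$412.91 − $393.18 → $1,594.74
  May: +$412.91 − $244.77 → $1,762.88
  Jun: +$412.91 − $3,189.48 → -$1,013.69
  Jul: +$412.91 → -$600.78
  Aug: +$412.91 − $244.77 → -$432.64
  Sep: +$412.91 → -$19.73
  Oct: +$412.91 − $393.18 → $0.00
Lowest trial balance = -$1,013.69 (Jun)
Initial deposit = cushion − low point = $825.82 − (-$1,013.69) = $1,839.51

$1,839.51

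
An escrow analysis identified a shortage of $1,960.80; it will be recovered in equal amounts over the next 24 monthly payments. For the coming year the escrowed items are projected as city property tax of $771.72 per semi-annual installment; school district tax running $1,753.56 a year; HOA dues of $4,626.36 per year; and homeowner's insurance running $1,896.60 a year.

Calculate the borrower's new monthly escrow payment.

$900.03

City property tax = $771.72 × 2 = $1,543.44/yr
School district tax = $1,753.56/yr
HOA dues = $4,626.36/yr
Homeowner's insurance = $1,896.60/yr
Total per year = $1,543.44 + $1,753.56 + $4,626.36 + $1,896.60 = $9,819.96
Per month = $9,819.96 ÷ 12 = $818.33
Shortage per month = $1,960.80 / 24 = $81.70
New monthly escrow = $818.33 + $81.70 = $900.03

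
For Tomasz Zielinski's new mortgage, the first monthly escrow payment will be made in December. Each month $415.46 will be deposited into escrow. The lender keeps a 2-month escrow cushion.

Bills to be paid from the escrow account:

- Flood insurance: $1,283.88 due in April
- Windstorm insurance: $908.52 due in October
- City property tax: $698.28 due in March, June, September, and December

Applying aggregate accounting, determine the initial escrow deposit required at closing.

Cushion = 2 × $415.46 = $830.92
Trial balance (start $0, +$415.46 each month, − disbursements):
  Dec: +$415.46 − $698.28 → -$282.82
  Jan: +$415.46 → $132.64
  Feb: +$415.46 → $548.10
  Mar: +$415.46 − $698.28 → $265.28
  Apr: +$415.46 − $1,283.88 → -$603.14
  May: +$415.46 → -$187.68
  Jun: +$415.46 − $698.28 → -$470.50
  Jul: +$415.46 → -$55.04
  Aug: +$415.46 → $360.42
  Sep: +$415.46 − $698.28 → $77.60
  Oct: +$415.46 − $908.52 → -$415.46
  Nov: +$415.46 → $0.00
Lowest trial balance = -$603.14 (Apr)
Initial deposit = cushion − low point = $830.92 − (-$603.14) = $1,434.06

$1,434.06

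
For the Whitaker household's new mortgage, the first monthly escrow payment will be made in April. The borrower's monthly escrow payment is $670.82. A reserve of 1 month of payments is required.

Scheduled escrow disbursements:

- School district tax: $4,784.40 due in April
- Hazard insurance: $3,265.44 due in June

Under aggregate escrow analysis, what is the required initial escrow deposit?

$6,708.20

Cushion = 1 × $670.82 = $670.82
Trial balance (start $0, +$670.82 each month, − disbursements):
  Apr: +$670.82 − $4,784.40 → -$4,113.58
  May: +$670.82 → -$3,442.76
  Jun: +$670.82 − $3,265.44 → -$6,037.38
  Jul: +$670.82 → -$5,366.56
  Aug: +$670.82 → -$4,695.74
  Sep: +$670.82 → -$4,024.92
  Oct: +$670.82 → -$3,354.10
  Nov: +$670.82 → -$2,683.28
  Dec: +$670.82 → -$2,012.46
  Jan: +$670.82 → -$1,341.64
  Feb: +$670.82 → -$670.82
  Mar: +$670.82 → $0.00
Lowest trial balance = -$6,037.38 (Jun)
Initial deposit = cushion − low point = $670.82 − (-$6,037.38) = $6,708.20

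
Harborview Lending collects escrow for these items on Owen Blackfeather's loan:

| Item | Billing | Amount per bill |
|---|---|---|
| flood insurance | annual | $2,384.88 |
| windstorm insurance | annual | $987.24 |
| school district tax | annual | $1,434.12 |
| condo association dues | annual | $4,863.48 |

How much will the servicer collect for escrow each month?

$805.81

Flood insurance = $2,384.88 annually
Windstorm insurance = $987.24 annually
School district tax = $1,434.12 annually
Condo association dues = $4,863.48 annually
Yearly total = $2,384.88 + $987.24 + $1,434.12 + $4,863.48 = $9,669.72
Monthly = $9,669.72 ÷ 12 = $805.81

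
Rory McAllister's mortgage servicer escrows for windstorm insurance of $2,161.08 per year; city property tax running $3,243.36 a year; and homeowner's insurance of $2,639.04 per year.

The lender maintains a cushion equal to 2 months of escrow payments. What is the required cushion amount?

$1,340.58

Windstorm insurance = $2,161.08/yr
City property tax = $3,243.36/yr
Homeowner's insurance = $2,639.04/yr
Yearly total = $2,161.08 + $3,243.36 + $2,639.04 = $8,043.48
Monthly escrow = $8,043.48 ÷ 12 = $670.29
Cushion = 2 × $670.29 = $1,340.58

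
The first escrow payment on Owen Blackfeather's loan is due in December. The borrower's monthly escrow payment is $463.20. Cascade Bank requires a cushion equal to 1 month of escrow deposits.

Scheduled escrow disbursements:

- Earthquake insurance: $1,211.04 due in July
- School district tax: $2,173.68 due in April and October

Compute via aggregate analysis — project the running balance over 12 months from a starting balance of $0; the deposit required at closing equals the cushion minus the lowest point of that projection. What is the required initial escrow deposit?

Cushion = 1 × $463.20 = $463.20
Trial balance (start $0, +$463.20 each month, − disbursements):
  Dec: +$463.20 → $463.20
  Jan: +$463.20 → $926.40
  Feb: +$463.20 → $1,389.60
  Mar: +$463.20 → $1,852.80
  Apr: +$463.20 − $2,173.68 → $142.32
  May: +$463.20 → $605.52
  Jun: +$463.20 → $1,068.72
  Jul: +$463.20 − $1,211.04 → $320.88
  Aug: +$463.20 → $784.08
  Sep: +$463.20 → $1,247.28
  Oct: +$463.20 − $2,173.68 → -$463.20
  Nov: +$463.20 → $0.00
Lowest trial balance = -$463.20 (Oct)
Initial deposit = cushion − low point = $463.20 − (-$463.20) = $926.40

$926.40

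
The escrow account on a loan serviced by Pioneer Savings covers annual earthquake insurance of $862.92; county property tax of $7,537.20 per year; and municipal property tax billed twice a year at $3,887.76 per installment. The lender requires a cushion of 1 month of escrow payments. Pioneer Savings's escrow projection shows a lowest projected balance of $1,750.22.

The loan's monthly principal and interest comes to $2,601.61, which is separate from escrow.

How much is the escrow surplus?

Earthquake insurance = $862.92 annually
County property tax = $7,537.20 annually
Municipal property tax = $3,887.76 × 2 = $7,775.52 annually
Annual escrow total = $16,175.64
Per month = $16,175.64 / 12 = $1,347.97
Required cushion = 1 × $1,347.97 = $1,347.97
Surplus = $1,750.22 − $1,347.97 = $402.25

$402.25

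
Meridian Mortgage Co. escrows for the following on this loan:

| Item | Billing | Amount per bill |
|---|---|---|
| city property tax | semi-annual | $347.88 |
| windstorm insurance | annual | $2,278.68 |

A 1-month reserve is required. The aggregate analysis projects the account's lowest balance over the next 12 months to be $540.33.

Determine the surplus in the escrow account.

$292.46

City property tax — $347.88 × 2 = $695.76 annually
Windstorm insurance — $2,278.68 annually
Total per year = $2,974.44
Monthly escrow = $2,974.44 ÷ 12 = $247.87
Cushion = 1 × $247.87 = $247.87
Excess over cushion: $540.33 − $247.87 = $292.46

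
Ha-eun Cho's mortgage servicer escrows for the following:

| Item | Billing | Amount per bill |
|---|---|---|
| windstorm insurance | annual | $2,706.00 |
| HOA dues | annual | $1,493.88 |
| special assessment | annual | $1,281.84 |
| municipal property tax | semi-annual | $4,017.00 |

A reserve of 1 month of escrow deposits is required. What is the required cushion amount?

$1,126.31

Windstorm insurance: $2,706.00 annually
HOA dues: $1,493.88 annually
Special assessment: $1,281.84 annually
Municipal property tax: $4,017.00 × 2 = $8,034.00 annually
Combined annual = $2,706.00 + $1,493.88 + $1,281.84 + $8,034.00 = $13,515.72
Monthly escrow = $13,515.72 ÷ 12 = $1,126.31
Cushion = 1 × $1,126.31 = $1,126.31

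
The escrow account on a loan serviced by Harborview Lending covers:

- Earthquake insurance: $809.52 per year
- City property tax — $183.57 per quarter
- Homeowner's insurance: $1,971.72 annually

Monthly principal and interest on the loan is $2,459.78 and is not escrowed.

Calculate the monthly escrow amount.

Earthquake insurance = $809.52
City property tax = $183.57 × 4 = $734.28
Homeowner's insurance = $1,971.72
Combined annual = $809.52 + $734.28 + $1,971.72 = $3,515.52
Per month = $3,515.52 / 12 = $292.96

$292.96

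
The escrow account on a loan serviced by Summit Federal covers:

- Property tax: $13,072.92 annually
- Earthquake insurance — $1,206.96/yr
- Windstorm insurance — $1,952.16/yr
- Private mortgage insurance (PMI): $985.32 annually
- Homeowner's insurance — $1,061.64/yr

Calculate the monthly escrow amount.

Property tax — $13,072.92 per year
Earthquake insurance — $1,206.96 per year
Windstorm insurance — $1,952.16 per year
Private mortgage insurance (PMI) — $985.32 per year
Homeowner's insurance — $1,061.64 per year
Combined annual = $18,279.00
Base monthly escrow = $18,279.00 / 12 = $1,523.25

$1,523.25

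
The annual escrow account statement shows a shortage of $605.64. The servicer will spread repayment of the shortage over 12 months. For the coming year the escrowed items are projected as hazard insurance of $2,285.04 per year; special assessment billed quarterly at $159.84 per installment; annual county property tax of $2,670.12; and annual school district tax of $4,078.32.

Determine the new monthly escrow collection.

$856.54

Hazard insurance: $2,285.04 annually
Special assessment: $159.84 × 4 = $639.36 annually
County property tax: $2,670.12 annually
School district tax: $4,078.32 annually
Total annual escrow = $9,672.84
Monthly escrow = $9,672.84 / 12 = $806.07
Shortage per month = $605.64 ÷ 12 = $50.47
Adjusted monthly = $806.07 + $50.47 = $856.54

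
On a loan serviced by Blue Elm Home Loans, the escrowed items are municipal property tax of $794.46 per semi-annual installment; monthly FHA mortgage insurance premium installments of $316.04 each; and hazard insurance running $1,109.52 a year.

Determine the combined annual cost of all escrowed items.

$6,490.92

Municipal property tax = $794.46 × 2 = $1,588.92
FHA mortgage insurance premium = $316.04 × 12 = $3,792.48
Hazard insurance = $1,109.52
Annual escrow total = $6,490.92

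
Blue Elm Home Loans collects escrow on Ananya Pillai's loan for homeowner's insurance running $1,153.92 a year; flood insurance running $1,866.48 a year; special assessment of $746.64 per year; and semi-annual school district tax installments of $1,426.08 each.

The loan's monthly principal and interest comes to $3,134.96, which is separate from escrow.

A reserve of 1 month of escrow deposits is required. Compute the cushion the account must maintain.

Homeowner's insurance: $1,153.92/yr
Flood insurance: $1,866.48/yr
Special assessment: $746.64/yr
School district tax: $1,426.08 × 2 = $2,852.16/yr
Annual escrow total = $1,153.92 + $1,866.48 + $746.64 + $2,852.16 = $6,619.20
Per month = $6,619.20 ÷ 12 = $551.60
Reserve = 1 × $551.60 = $551.60

$551.60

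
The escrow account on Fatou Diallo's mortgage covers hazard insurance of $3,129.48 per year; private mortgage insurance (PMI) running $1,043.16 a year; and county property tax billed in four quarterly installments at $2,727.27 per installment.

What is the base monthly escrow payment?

Hazard insurance = $3,129.48/yr
Private mortgage insurance (PMI) = $1,043.16/yr
County property tax = $2,727.27 × 4 = $10,909.08/yr
Total annual escrow = $3,129.48 + $1,043.16 + $10,909.08 = $15,081.72
Per month = $15,081.72 / 12 = $1,256.81

$1,256.81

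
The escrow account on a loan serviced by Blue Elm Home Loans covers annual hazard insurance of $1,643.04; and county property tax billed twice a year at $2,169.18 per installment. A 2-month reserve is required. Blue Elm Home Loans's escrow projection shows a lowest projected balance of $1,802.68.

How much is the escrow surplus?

$805.78

Hazard insurance — $1,643.04 annually
County property tax — $2,169.18 × 2 = $4,338.36 annually
Total annual escrow = $1,643.04 + $4,338.36 = $5,981.40
Base monthly escrow = $5,981.40 / 12 = $498.45
Required cushion = 2 × $498.45 = $996.90
Surplus = $1,802.68 − $996.90 = $805.78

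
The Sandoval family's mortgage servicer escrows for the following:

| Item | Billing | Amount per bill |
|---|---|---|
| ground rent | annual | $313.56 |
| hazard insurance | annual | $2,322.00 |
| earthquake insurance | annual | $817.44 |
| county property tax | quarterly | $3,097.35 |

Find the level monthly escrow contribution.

Ground rent = $313.56
Hazard insurance = $2,322.00
Earthquake insurance = $817.44
County property tax = $3,097.35 × 4 = $12,389.40
Yearly total = $15,842.40
Monthly escrow = $15,842.40 ÷ 12 = $1,320.20

$1,320.20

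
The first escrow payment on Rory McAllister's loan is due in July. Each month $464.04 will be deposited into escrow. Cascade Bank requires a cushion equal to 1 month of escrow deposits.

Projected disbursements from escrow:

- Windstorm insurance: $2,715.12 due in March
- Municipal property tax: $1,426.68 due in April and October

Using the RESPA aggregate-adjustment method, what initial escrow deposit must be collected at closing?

$1,392.12

Cushion = 1 × $464.04 = $464.04
Trial balance (start $0, +$464.04 each month, − disbursements):
  Jul: +$464.04 → $464.04
  Aug: +$464.04 → $928.08
  Sep: +$464.04 → $1,392.12
  Oct: +$464.04 − $1,426.68 → $429.48
  Nov: +$464.04 → $893.52
  Dec: +$464.04 → $1,357.56
  Jan: +$464.04 → $1,821.60
  Feb: +$464.04 → $2,285.64
  Mar: +$464.04 − $2,715.12 → $34.56
  Apr: +$464.04 − $1,426.68 → -$928.08
  May: +$464.04 → -$464.04
  Jun: +$464.04 → $0.00
Lowest trial balance = -$928.08 (Apr)
Initial deposit = cushion − low point = $464.04 − (-$928.08) = $1,392.12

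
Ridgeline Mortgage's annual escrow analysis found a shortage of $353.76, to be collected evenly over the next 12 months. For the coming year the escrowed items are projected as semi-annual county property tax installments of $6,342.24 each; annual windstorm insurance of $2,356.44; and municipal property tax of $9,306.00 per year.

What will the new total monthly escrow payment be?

$2,058.39

County property tax — $6,342.24 × 2 = $12,684.48/yr
Windstorm insurance — $2,356.44/yr
Municipal property tax — $9,306.00/yr
Total annual escrow = $12,684.48 + $2,356.44 + $9,306.00 = $24,346.92
Monthly escrow = $24,346.92 ÷ 12 = $2,028.91
Shortage spread = $353.76 ÷ 12 = $29.48/mo
New monthly escrow = $2,028.91 + $29.48 = $2,058.39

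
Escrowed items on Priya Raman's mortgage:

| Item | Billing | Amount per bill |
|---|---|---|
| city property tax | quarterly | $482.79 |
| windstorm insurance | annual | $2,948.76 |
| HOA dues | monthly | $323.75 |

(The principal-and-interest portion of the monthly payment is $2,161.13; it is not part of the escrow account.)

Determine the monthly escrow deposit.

City property tax: $482.79 × 4 = $1,931.16
Windstorm insurance: $2,948.76
HOA dues: $323.75 × 12 = $3,885.00
Total annual escrow = $8,764.92
Per month = $8,764.92 / 12 = $730.41

$730.41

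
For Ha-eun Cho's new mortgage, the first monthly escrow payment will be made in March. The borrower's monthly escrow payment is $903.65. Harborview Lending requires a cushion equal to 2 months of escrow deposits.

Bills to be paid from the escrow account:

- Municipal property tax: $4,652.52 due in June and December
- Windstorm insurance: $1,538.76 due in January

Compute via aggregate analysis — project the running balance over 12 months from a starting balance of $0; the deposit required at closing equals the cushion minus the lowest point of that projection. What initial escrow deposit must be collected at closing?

$2,845.22

Cushion = 2 × $903.65 = $1,807.30
Trial balance (start $0, +$903.65 each month, − disbursements):
  Mar: +$903.65 → $903.65
  Apr: +$903.65 → $1,807.30
  May: +$903.65 → $2,710.95
  Jun: +$903.65 − $4,652.52 → -$1,037.92
  Jul: +$903.65 → -$134.27
  Aug: +$903.65 → $769.38
  Sep: +$903.65 → $1,673.03
  Oct: +$903.65 → $2,576.68
  Nov: +$903.65 → $3,480.33
  Dec: +$903.65 − $4,652.52 → -$268.54
  Jan: +$903.65 − $1,538.76 → -$903.65
  Feb: +$903.65 → $0.00
Lowest trial balance = -$1,037.92 (Jun)
Initial deposit = cushion − low point = $1,807.30 − (-$1,037.92) = $2,845.22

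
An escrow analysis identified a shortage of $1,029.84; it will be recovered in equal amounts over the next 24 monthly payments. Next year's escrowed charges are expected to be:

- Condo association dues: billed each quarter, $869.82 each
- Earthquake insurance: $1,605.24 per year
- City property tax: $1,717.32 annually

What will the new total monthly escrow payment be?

$609.73

Condo association dues — $869.82 × 4 = $3,479.28/yr
Earthquake insurance — $1,605.24/yr
City property tax — $1,717.32/yr
Annual escrow total = $3,479.28 + $1,605.24 + $1,717.32 = $6,801.84
Monthly = $6,801.84 ÷ 12 = $566.82
Shortage spread = $1,029.84 / 24 = $42.91/mo
Adjusted monthly = $566.82 + $42.91 = $609.73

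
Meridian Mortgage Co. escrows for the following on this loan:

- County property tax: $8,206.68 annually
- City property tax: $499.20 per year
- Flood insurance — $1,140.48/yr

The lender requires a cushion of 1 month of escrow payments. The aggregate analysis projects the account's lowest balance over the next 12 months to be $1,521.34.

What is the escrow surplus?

$700.81

County property tax = $8,206.68/yr
City property tax = $499.20/yr
Flood insurance = $1,140.48/yr
Total annual escrow = $8,206.68 + $499.20 + $1,140.48 = $9,846.36
Per month = $9,846.36 ÷ 12 = $820.53
Required reserve = 1 × $820.53 = $820.53
Excess over cushion: $1,521.34 − $820.53 = $700.81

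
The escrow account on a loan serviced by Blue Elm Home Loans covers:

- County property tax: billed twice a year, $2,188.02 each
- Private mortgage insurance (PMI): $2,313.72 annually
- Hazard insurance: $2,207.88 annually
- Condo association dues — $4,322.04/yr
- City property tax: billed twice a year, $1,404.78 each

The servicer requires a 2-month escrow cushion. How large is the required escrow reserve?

County property tax: $2,188.02 × 2 = $4,376.04/yr
Private mortgage insurance (PMI): $2,313.72/yr
Hazard insurance: $2,207.88/yr
Condo association dues: $4,322.04/yr
City property tax: $1,404.78 × 2 = $2,809.56/yr
Yearly total = $16,029.24
Base monthly escrow = $16,029.24 ÷ 12 = $1,335.77
Cushion = 2 × $1,335.77 = $2,671.54

$2,671.54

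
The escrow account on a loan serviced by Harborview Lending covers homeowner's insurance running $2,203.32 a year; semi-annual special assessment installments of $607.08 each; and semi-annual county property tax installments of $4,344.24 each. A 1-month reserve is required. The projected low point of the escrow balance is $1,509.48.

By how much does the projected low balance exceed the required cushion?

$500.65

Homeowner's insurance — $2,203.32 annually
Special assessment — $607.08 × 2 = $1,214.16 annually
County property tax — $4,344.24 × 2 = $8,688.48 annually
Yearly total = $12,105.96
Monthly = $12,105.96 / 12 = $1,008.83
Required reserve = 1 × $1,008.83 = $1,008.83
Excess over cushion: $1,509.48 − $1,008.83 = $500.65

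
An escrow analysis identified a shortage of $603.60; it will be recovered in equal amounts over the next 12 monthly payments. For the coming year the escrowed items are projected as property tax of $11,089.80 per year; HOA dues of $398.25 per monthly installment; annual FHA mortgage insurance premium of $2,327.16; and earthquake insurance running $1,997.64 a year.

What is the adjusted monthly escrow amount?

$1,733.10

Property tax — $11,089.80/yr
HOA dues — $398.25 × 12 = $4,779.00/yr
FHA mortgage insurance premium — $2,327.16/yr
Earthquake insurance — $1,997.64/yr
Combined annual = $11,089.80 + $4,779.00 + $2,327.16 + $1,997.64 = $20,193.60
Per month = $20,193.60 ÷ 12 = $1,682.80
Shortage spread = $603.60 ÷ 12 = $50.30/mo
Adjusted monthly = $1,682.80 + $50.30 = $1,733.10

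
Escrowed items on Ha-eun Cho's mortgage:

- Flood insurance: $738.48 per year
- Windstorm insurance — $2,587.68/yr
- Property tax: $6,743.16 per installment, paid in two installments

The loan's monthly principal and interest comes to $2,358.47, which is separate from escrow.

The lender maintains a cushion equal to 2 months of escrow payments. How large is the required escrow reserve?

$2,802.08

Flood insurance = $738.48
Windstorm insurance = $2,587.68
Property tax = $6,743.16 × 2 = $13,486.32
Annual escrow total = $738.48 + $2,587.68 + $13,486.32 = $16,812.48
Monthly = $16,812.48 ÷ 12 = $1,401.04
Required cushion = 2 × $1,401.04 = $2,802.08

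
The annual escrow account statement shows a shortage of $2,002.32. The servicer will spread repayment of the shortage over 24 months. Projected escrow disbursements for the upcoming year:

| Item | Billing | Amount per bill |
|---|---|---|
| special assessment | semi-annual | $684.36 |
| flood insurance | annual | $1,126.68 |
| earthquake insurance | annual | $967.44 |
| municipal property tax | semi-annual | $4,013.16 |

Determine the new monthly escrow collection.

Special assessment = $684.36 × 2 = $1,368.72 per year
Flood insurance = $1,126.68 per year
Earthquake insurance = $967.44 per year
Municipal property tax = $4,013.16 × 2 = $8,026.32 per year
Yearly total = $1,368.72 + $1,126.68 + $967.44 + $8,026.32 = $11,489.16
Per month = $11,489.16 / 12 = $957.43
Shortage per month = $2,002.32 ÷ 24 = $83.43
Adjusted monthly = $957.43 + $83.43 = $1,040.86

$1,040.86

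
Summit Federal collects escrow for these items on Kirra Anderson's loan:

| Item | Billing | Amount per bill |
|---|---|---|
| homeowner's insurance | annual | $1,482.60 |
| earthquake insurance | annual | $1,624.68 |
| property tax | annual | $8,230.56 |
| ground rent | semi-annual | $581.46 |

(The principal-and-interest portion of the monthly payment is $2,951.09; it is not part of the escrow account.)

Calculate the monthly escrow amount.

$1,041.73

Homeowner's insurance = $1,482.60
Earthquake insurance = $1,624.68
Property tax = $8,230.56
Ground rent = $581.46 × 2 = $1,162.92
Yearly total = $1,482.60 + $1,624.68 + $8,230.56 + $1,162.92 = $12,500.76
Monthly = $12,500.76 ÷ 12 = $1,041.73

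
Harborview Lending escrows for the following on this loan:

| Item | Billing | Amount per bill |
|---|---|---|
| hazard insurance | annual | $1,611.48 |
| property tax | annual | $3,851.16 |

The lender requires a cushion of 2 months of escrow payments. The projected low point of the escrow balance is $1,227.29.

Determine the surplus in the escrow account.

Hazard insurance = $1,611.48 per year
Property tax = $3,851.16 per year
Total per year = $5,462.64
Monthly = $5,462.64 / 12 = $455.22
Required cushion = 2 × $455.22 = $910.44
Excess over cushion: $1,227.29 − $910.44 = $316.85

$316.85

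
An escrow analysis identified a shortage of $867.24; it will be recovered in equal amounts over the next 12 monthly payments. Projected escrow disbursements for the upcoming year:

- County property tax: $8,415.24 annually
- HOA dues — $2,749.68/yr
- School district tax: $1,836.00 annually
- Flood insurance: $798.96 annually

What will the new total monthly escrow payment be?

County property tax = $8,415.24/yr
HOA dues = $2,749.68/yr
School district tax = $1,836.00/yr
Flood insurance = $798.96/yr
Combined annual = $8,415.24 + $2,749.68 + $1,836.00 + $798.96 = $13,799.88
Base monthly escrow = $13,799.88 ÷ 12 = $1,149.99
Monthly shortage recovery: $867.24 / 12 = $72.27
New monthly escrow = $1,149.99 + $72.27 = $1,222.26

$1,222.26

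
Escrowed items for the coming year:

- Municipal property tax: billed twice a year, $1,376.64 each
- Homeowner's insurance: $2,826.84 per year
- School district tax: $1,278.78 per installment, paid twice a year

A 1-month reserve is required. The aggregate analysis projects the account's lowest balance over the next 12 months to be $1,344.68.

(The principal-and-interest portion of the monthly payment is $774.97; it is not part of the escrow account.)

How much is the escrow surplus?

$666.54

Municipal property tax = $1,376.64 × 2 = $2,753.28/yr
Homeowner's insurance = $2,826.84/yr
School district tax = $1,278.78 × 2 = $2,557.56/yr
Combined annual = $2,753.28 + $2,826.84 + $2,557.56 = $8,137.68
Base monthly escrow = $8,137.68 / 12 = $678.14
Required reserve = 1 × $678.14 = $678.14
Excess over cushion: $1,344.68 − $678.14 = $666.54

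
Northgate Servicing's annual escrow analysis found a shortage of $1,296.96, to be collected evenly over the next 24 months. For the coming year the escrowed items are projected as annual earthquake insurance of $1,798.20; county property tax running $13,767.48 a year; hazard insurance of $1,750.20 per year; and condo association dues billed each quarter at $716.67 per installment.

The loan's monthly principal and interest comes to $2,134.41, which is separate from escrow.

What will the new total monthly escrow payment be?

Earthquake insurance: $1,798.20
County property tax: $13,767.48
Hazard insurance: $1,750.20
Condo association dues: $716.67 × 4 = $2,866.68
Yearly total = $1,798.20 + $13,767.48 + $1,750.20 + $2,866.68 = $20,182.56
Monthly escrow = $20,182.56 / 12 = $1,681.88
Shortage spread = $1,296.96 / 24 = $54.04/mo
Adjusted monthly = $1,681.88 + $54.04 = $1,735.92

$1,735.92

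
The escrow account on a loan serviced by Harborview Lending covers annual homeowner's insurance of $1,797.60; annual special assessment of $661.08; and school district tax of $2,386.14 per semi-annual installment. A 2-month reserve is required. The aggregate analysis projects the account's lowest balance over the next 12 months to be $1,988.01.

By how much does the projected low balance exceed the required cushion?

Homeowner's insurance = $1,797.60/yr
Special assessment = $661.08/yr
School district tax = $2,386.14 × 2 = $4,772.28/yr
Total annual escrow = $7,230.96
Monthly escrow = $7,230.96 ÷ 12 = $602.58
Required cushion = 2 × $602.58 = $1,205.16
Excess over cushion: $1,988.01 − $1,205.16 = $782.85

$782.85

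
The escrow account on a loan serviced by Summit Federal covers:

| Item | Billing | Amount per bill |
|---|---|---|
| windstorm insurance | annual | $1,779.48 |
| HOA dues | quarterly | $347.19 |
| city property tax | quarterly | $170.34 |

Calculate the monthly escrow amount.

$320.80

Windstorm insurance = $1,779.48/yr
HOA dues = $347.19 × 4 = $1,388.76/yr
City property tax = $170.34 × 4 = $681.36/yr
Total per year = $3,849.60
Monthly escrow = $3,849.60 / 12 = $320.80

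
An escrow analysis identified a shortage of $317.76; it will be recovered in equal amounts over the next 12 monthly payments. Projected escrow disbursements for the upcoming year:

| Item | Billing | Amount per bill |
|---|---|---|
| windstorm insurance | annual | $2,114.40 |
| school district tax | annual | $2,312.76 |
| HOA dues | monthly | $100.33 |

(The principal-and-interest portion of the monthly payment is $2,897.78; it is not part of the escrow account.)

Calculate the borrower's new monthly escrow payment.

$495.74

Windstorm insurance — $2,114.40 annually
School district tax — $2,312.76 annually
HOA dues — $100.33 × 12 = $1,203.96 annually
Annual escrow total = $5,631.12
Monthly escrow = $5,631.12 ÷ 12 = $469.26
Shortage spread = $317.76 ÷ 12 = $26.48/mo
New monthly escrow = $469.26 + $26.48 = $495.74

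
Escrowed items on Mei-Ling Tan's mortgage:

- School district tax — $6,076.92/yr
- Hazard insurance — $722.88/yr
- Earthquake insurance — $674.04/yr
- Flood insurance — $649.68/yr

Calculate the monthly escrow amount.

$676.96

School district tax — $6,076.92/yr
Hazard insurance — $722.88/yr
Earthquake insurance — $674.04/yr
Flood insurance — $649.68/yr
Total per year = $8,123.52
Per month = $8,123.52 / 12 = $676.96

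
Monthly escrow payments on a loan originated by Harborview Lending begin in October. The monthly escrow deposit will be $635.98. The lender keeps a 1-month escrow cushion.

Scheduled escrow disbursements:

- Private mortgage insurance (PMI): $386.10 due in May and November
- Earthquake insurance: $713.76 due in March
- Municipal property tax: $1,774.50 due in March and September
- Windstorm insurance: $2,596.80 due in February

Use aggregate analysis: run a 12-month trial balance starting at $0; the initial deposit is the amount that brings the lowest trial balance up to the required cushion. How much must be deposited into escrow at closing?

Cushion = 1 × $635.98 = $635.98
Trial balance (start $0, +$635.98 each month, − disbursements):
  Oct: +$635.98 → $635.98
  Nov: +$635.98 − $386.10 → $885.86
  Dec: +$635.98 → $1,521.84
  Jan: +$635.98 → $2,157.82
  Feb: +$635.98 − $2,596.80 → $197.00
  Mar: +$635.98 − $2,488.26 → -$1,655.28
  Apr: +$635.98 → -$1,019.30
  May: +$635.98 − $386.10 → -$769.42
  Jun: +$635.98 → -$133.44
  Jul: +$635.98 → $502.54
  Aug: +$635.98 → $1,138.52
  Sep: +$635.98 − $1,774.50 → $0.00
Lowest trial balance = -$1,655.28 (Mar)
Initial deposit = cushion − low point = $635.98 − (-$1,655.28) = $2,291.26

$2,291.26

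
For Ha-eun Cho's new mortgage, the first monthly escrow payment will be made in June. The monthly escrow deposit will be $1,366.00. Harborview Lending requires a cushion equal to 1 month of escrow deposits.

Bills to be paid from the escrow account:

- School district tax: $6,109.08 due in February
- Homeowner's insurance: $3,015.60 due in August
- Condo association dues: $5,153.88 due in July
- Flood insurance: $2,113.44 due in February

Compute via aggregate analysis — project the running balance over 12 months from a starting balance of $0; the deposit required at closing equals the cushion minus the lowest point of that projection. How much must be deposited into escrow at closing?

Cushion = 1 × $1,366.00 = $1,366.00
Trial balance (start $0, +$1,366.00 each month, − disbursements):
  Jun: +$1,366.00 → $1,366.00
  Jul: +$1,366.00 − $5,153.88 → -$2,421.88
  Aug: +$1,366.00 − $3,015.60 → -$4,071.48
  Sep: +$1,366.00 → -$2,705.48
  Oct: +$1,366.00 → -$1,339.48
  Nov: +$1,366.00 → $26.52
  Dec: +$1,366.00 → $1,392.52
  Jan: +$1,366.00 → $2,758.52
  Feb: +$1,366.00 − $8,222.52 → -$4,098.00
  Mar: +$1,366.00 → -$2,732.00
  Apr: +$1,366.00 → -$1,366.00
  May: +$1,366.00 → $0.00
Lowest trial balance = -$4,098.00 (Feb)
Initial deposit = cushion − low point = $1,366.00 − (-$4,098.00) = $5,464.00

$5,464.00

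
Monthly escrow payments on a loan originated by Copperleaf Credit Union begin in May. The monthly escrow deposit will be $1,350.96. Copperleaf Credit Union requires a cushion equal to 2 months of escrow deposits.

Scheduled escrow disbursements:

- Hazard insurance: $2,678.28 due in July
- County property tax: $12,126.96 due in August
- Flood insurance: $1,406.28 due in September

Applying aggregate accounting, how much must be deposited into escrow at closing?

Cushion = 2 × $1,350.96 = $2,701.92
Trial balance (start $0, +$1,350.96 each month, − disbursements):
  May: +$1,350.96 → $1,350.96
  Jun: +$1,350.96 → $2,701.92
  Jul: +$1,350.96 − $2,678.28 → $1,374.60
  Aug: +$1,350.96 − $12,126.96 → -$9,401.40
  Sep: +$1,350.96 − $1,406.28 → -$9,456.72
  Oct: +$1,350.96 → -$8,105.76
  Nov: +$1,350.96 → -$6,754.80
  Dec: +$1,350.96 → -$5,403.84
  Jan: +$1,350.96 → -$4,052.88
  Feb: +$1,350.96 → -$2,701.92
  Mar: +$1,350.96 → -$1,350.96
  Apr: +$1,350.96 → $0.00
Lowest trial balance = -$9,456.72 (Sep)
Initial deposit = cushion − low point = $2,701.92 − (-$9,456.72) = $12,158.64

$12,158.64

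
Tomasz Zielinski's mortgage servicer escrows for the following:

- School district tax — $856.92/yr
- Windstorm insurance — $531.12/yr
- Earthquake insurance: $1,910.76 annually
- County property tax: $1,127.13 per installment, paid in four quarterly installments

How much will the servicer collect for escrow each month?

School district tax: $856.92/yr
Windstorm insurance: $531.12/yr
Earthquake insurance: $1,910.76/yr
County property tax: $1,127.13 × 4 = $4,508.52/yr
Annual escrow total = $7,807.32
Monthly = $7,807.32 / 12 = $650.61

$650.61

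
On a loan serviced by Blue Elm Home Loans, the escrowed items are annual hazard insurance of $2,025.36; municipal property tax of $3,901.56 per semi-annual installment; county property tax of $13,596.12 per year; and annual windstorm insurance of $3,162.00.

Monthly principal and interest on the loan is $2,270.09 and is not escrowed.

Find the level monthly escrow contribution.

$2,215.55

Hazard insurance = $2,025.36 per year
Municipal property tax = $3,901.56 × 2 = $7,803.12 per year
County property tax = $13,596.12 per year
Windstorm insurance = $3,162.00 per year
Total annual escrow = $26,586.60
Per month = $26,586.60 / 12 = $2,215.55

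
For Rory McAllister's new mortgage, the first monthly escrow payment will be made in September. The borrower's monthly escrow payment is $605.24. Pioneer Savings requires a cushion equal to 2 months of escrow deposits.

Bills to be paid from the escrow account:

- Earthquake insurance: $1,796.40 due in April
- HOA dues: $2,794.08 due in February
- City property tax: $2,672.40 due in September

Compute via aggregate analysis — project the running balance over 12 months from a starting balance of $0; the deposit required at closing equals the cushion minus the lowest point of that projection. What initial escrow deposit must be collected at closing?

$3,631.44

Cushion = 2 × $605.24 = $1,210.48
Trial balance (start $0, +$605.24 each month, − disbursements):
  Sep: +$605.24 − $2,672.40 → -$2,067.16
  Oct: +$605.24 → -$1,461.92
  Nov: +$605.24 → -$856.68
  Dec: +$605.24 → -$251.44
  Jan: +$605.24 → $353.80
  Feb: +$605.24 − $2,794.08 → -$1,835.04
  Mar: +$605.24 → -$1,229.80
  Apr: +$605.24 − $1,796.40 → -$2,420.96
  May: +$605.24 → -$1,815.72
  Jun: +$605.24 → -$1,210.48
  Jul: +$605.24 → -$605.24
  Aug: +$605.24 → $0.00
Lowest trial balance = -$2,420.96 (Apr)
Initial deposit = cushion − low point = $1,210.48 − (-$2,420.96) = $3,631.44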